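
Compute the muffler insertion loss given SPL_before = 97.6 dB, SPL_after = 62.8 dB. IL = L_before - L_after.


Insertion loss = SPL without muffler - SPL with muffler
IL = 97.6 - 62.8 = 34.8 dB


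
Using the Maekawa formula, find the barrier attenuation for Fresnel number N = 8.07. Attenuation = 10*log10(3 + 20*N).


3 + 20*N = 3 + 20*8.07 = 164.4
Att = 10*log10(164.4) = 22.159 dB


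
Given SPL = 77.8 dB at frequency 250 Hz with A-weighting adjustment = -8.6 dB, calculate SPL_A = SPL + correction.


A-weighting table: 250 Hz -> -8.6 dB correction
SPL_A = SPL + correction = 77.8 + (-8.6) = 69.2 dBA


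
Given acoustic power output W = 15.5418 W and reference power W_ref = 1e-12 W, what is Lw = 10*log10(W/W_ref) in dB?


W / W_ref = 15.5418 / 1e-12 = 1.55418e+13
Lw = 10 * log10(1.55418e+13) = 131.92 dB


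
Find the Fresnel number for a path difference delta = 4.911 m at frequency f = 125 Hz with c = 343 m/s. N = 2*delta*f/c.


N = 2*delta*f/c = 2*delta/lambda, where lambda = c/f
lambda = 343 / 125 = 2.744 m
N = 2 * 4.911 / 2.744 = 3.5794


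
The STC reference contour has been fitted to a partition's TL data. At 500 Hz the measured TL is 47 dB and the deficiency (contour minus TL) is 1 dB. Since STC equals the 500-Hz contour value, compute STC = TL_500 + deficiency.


By ASTM E413, STC = value of the fitted reference contour at 500 Hz.
Contour value at 500 Hz = TL_500 + deficiency = 47 + 1 = 48
STC = 48


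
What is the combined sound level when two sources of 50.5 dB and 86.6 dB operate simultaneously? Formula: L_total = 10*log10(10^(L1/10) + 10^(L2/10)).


10^(50.5/10) = 112202
10^(86.6/10) = 4.57088e+08
Sum = 112202 + 4.57088e+08 = 4.572e+08
L_total = 10*log10(4.572e+08) = 86.601 dB


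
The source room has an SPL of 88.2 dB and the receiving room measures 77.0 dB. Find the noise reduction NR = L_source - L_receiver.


NR = L_source - L_receiver (difference between source and receiving room levels)
NR = 88.2 - 77.0 = 11.2 dB


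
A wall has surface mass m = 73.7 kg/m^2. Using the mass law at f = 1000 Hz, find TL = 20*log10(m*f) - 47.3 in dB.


m * f = 73.7 * 1000 = 73700
20*log10(73700) = 97.3493 dB
TL = 97.3493 - 47.3 = 50.049 dB


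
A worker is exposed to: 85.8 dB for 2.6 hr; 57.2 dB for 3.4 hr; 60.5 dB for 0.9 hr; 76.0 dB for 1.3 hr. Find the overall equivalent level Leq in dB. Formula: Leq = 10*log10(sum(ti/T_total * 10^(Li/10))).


T_total = 2.6 + 3.4 + 0.9 + 1.3 = 8.2 hr
(2.6/8.2) * 10^(85.8/10) = 1.20548e+08
(3.4/8.2) * 10^(57.2/10) = 217603
(0.9/8.2) * 10^(60.5/10) = 123148
(1.3/8.2) * 10^(76.0/10) = 6.31146e+06
Sum = 1.20548e+08 + 217603 + 123148 + 6.31146e+06 = 1.272e+08
Leq = 10*log10(1.272e+08) = 81.045 dB


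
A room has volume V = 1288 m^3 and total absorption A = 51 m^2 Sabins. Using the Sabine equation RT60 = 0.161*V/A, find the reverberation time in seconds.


RT60 = 0.161 * 1288 / 51 = 4.066 s


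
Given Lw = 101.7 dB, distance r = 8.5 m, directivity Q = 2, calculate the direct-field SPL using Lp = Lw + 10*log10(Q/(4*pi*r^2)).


4*pi*r^2 = 4*pi*8.5^2 = 907.92 m^2
Q / (4*pi*r^2) = 2 / 907.92 = 0.00220284
Lp = 101.7 + 10*log10(0.00220284) = 75.13 dB


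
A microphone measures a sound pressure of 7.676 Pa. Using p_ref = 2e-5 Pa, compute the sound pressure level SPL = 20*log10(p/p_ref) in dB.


p / p_ref = 7.676 / 2e-5 = 383800
SPL = 20 * log10(383800) = 111.68 dB


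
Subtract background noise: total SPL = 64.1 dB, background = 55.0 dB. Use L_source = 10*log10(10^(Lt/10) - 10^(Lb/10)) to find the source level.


10^(64.1/10) = 2.5704e+06
10^(55.0/10) = 316228
Difference = 2.5704e+06 - 316228 = 2.25417e+06
L_source = 10*log10(2.25417e+06) = 63.53 dB


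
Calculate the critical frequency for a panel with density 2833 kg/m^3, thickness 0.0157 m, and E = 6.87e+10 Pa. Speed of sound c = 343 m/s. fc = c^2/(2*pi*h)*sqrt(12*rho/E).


12*rho/E = 12*2833/6.87e+10 = 4.94847e-07
sqrt(12*rho/E) = sqrt(4.94847e-07) = 0.000703454
c^2/(2*pi*h) = 343^2/(2*pi*0.0157) = 1.19264e+06
fc = 1.19264e+06 * 0.000703454 = 838.97 Hz


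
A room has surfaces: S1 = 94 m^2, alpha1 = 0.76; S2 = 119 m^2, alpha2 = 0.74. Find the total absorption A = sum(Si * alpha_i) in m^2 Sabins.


94 * 0.76 = 71.44
119 * 0.74 = 88.06
A_total = 71.44 + 88.06 = 159.5 m^2


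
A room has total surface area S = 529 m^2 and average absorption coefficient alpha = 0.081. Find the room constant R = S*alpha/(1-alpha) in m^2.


R = 529 * 0.081 / (1 - 0.081) = 46.626 m^2


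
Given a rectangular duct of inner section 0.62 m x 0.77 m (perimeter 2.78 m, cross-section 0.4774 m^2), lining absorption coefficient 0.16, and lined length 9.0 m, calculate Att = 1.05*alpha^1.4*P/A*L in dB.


alpha^1.4 = 0.16^1.4 = 0.076872
Attenuation rate = 1.05 * alpha^1.4 * P / A
= 1.05 * 0.076872 * 2.78 / 0.4774 = 0.470024 dB/m
Total Att = 0.470024 * 9.0 = 4.2302 dB


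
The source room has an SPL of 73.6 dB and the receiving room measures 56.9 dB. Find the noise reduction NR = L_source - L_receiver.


NR = L_source - L_receiver (difference between source and receiving room levels)
NR = 73.6 - 56.9 = 16.7 dB


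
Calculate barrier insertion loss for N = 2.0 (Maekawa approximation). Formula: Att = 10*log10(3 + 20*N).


3 + 20*N = 3 + 20*2.0 = 43
Att = 10*log10(43) = 16.335 dB


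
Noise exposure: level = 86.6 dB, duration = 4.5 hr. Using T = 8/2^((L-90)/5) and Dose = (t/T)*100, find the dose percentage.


T_allowed = 8 / 2^((86.6 - 90)/5) = 12.8171 hr
Dose = 4.5 / 12.8171 * 100 = 35.109 %


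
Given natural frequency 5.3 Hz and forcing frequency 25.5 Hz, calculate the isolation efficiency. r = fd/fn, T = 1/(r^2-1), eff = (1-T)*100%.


r = 25.5 / 5.3 = 4.81132
r^2 - 1 = 4.81132^2 - 1 = 22.1488
T = 1/22.1488 = 0.0451492
Efficiency = (1 - 0.0451492)*100 = 95.485 %


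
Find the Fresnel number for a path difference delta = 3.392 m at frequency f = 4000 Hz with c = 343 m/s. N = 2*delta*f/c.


N = 2*delta*f/c = 2*delta/lambda, where lambda = c/f
lambda = 343 / 4000 = 0.08575 m
N = 2 * 3.392 / 0.08575 = 79.114


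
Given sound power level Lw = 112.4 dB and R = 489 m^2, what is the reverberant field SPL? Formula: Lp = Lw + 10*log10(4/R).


4/R = 4/489 = 0.00817996
Lp = 112.4 + 10*log10(0.00817996) = 91.528 dB


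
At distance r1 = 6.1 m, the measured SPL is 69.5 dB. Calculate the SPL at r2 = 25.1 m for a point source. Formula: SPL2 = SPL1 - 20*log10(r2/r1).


r2/r1 = 25.1/6.1 = 4.11475
Correction = 20*log10(4.11475) = 12.2869 dB
SPL2 = 69.5 - 12.2869 = 57.213 dB


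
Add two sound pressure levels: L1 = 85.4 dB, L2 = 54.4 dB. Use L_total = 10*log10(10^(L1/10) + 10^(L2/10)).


10^(85.4/10) = 3.46737e+08
10^(54.4/10) = 275423
Sum = 3.46737e+08 + 275423 = 3.47012e+08
L_total = 10*log10(3.47012e+08) = 85.403 dB


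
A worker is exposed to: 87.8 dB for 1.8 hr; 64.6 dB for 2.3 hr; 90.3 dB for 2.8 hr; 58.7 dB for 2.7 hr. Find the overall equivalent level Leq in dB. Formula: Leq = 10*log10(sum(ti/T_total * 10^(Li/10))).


T_total = 1.8 + 2.3 + 2.8 + 2.7 = 9.6 hr
(1.8/9.6) * 10^(87.8/10) = 1.1298e+08
(2.3/9.6) * 10^(64.6/10) = 690966
(2.8/9.6) * 10^(90.3/10) = 3.12526e+08
(2.7/9.6) * 10^(58.7/10) = 208494
Sum = 1.1298e+08 + 690966 + 3.12526e+08 + 208494 = 4.26405e+08
Leq = 10*log10(4.26405e+08) = 86.298 dB


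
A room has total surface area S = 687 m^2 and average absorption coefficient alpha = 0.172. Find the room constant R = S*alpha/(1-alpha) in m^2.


R = 687 * 0.172 / (1 - 0.172) = 142.71 m^2


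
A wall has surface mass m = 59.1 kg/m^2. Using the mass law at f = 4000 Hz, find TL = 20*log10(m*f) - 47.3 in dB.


m * f = 59.1 * 4000 = 236400
20*log10(236400) = 107.473 dB
TL = 107.473 - 47.3 = 60.173 dB


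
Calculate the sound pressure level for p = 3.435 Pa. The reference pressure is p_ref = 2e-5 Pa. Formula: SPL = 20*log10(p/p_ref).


p / p_ref = 3.435 / 2e-5 = 171750
SPL = 20 * log10(171750) = 104.7 dB


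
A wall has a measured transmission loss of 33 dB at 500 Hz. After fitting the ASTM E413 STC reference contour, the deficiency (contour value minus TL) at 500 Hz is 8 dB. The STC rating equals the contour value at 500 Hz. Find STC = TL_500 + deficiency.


By ASTM E413, STC = value of the fitted reference contour at 500 Hz.
Contour value at 500 Hz = TL_500 + deficiency = 33 + 8 = 41
STC = 41


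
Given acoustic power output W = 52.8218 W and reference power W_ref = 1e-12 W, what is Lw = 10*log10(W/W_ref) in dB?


W / W_ref = 52.8218 / 1e-12 = 5.28218e+13
Lw = 10 * log10(5.28218e+13) = 137.23 dB


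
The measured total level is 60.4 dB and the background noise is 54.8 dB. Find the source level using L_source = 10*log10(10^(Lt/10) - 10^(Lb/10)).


10^(60.4/10) = 1.09648e+06
10^(54.8/10) = 301995
Difference = 1.09648e+06 - 301995 = 794485
L_source = 10*log10(794485) = 59.001 dB


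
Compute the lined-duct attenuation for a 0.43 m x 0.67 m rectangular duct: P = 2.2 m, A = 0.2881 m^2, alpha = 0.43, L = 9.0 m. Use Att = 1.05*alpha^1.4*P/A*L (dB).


alpha^1.4 = 0.43^1.4 = 0.3068
Attenuation rate = 1.05 * alpha^1.4 * P / A
= 1.05 * 0.3068 * 2.2 / 0.2881 = 2.45994 dB/m
Total Att = 2.45994 * 9.0 = 22.139 dB


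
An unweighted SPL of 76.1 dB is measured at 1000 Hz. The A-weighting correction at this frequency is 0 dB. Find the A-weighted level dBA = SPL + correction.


A-weighting table: 1000 Hz -> 0 dB correction
SPL_A = SPL + correction = 76.1 + (0) = 76.1 dBA


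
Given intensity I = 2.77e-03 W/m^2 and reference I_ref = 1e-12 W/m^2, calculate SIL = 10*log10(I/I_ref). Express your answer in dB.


I / I_ref = 2.77e-03 / 1e-12 = 2.77e+09
SIL = 10 * log10(2.77e+09) = 94.425 dB


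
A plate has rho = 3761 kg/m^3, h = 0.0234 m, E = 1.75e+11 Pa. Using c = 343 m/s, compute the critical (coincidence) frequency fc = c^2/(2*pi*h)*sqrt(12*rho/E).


12*rho/E = 12*3761/1.75e+11 = 2.57897e-07
sqrt(12*rho/E) = sqrt(2.57897e-07) = 0.000507836
c^2/(2*pi*h) = 343^2/(2*pi*0.0234) = 800189
fc = 800189 * 0.000507836 = 406.36 Hz


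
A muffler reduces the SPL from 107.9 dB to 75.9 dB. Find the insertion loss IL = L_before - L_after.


Insertion loss = SPL without muffler - SPL with muffler
IL = 107.9 - 75.9 = 32 dB


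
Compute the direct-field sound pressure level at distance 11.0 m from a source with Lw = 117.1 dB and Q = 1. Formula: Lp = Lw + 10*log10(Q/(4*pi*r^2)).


4*pi*r^2 = 4*pi*11.0^2 = 1520.53 m^2
Q / (4*pi*r^2) = 1 / 1520.53 = 0.000657665
Lp = 117.1 + 10*log10(0.000657665) = 85.28 dB


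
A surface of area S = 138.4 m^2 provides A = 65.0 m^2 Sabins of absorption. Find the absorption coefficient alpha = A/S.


Absorption coefficient = absorbed power / incident power
alpha = A / S = 65.0 / 138.4 = 0.46965


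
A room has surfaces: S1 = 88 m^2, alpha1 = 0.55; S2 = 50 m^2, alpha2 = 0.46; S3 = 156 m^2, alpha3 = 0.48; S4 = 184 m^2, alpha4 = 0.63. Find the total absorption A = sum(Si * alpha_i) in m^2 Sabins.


88 * 0.55 = 48.4
50 * 0.46 = 23
156 * 0.48 = 74.88
184 * 0.63 = 115.92
A_total = 48.4 + 23 + 74.88 + 115.92 = 262.2 m^2


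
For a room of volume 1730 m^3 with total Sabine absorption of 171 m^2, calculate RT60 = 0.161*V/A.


RT60 = 0.161 * 1730 / 171 = 1.6288 s


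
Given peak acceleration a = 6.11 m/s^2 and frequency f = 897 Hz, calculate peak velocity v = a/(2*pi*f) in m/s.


omega = 2*pi*f = 2*pi*897 = 5636.02 rad/s
v = a / omega = 6.11 / 5636.02 = 0.0010841 m/s


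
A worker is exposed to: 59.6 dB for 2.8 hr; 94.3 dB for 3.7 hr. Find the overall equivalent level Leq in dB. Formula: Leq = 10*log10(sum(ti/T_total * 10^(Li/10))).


T_total = 2.8 + 3.7 = 6.5 hr
(2.8/6.5) * 10^(59.6/10) = 392866
(3.7/6.5) * 10^(94.3/10) = 1.5321e+09
Sum = 392866 + 1.5321e+09 = 1.53249e+09
Leq = 10*log10(1.53249e+09) = 91.854 dB


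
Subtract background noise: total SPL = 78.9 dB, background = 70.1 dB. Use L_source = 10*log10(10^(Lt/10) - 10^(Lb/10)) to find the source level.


10^(78.9/10) = 7.76247e+07
10^(70.1/10) = 1.02329e+07
Difference = 7.76247e+07 - 1.02329e+07 = 6.73918e+07
L_source = 10*log10(6.73918e+07) = 78.286 dB


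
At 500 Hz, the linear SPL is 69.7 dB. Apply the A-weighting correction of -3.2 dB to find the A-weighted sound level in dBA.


A-weighting table: 500 Hz -> -3.2 dB correction
SPL_A = SPL + correction = 69.7 + (-3.2) = 66.5 dBA


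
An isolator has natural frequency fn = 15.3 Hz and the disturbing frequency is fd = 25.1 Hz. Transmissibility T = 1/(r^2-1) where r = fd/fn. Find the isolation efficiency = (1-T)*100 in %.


r = 25.1 / 15.3 = 1.64052
r^2 - 1 = 1.64052^2 - 1 = 1.69131
T = 1/1.69131 = 0.591258
Efficiency = (1 - 0.591258)*100 = 40.874 %


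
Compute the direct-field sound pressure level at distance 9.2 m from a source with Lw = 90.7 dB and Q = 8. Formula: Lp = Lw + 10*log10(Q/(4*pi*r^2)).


4*pi*r^2 = 4*pi*9.2^2 = 1063.62 m^2
Q / (4*pi*r^2) = 8 / 1063.62 = 0.00752148
Lp = 90.7 + 10*log10(0.00752148) = 69.463 dB


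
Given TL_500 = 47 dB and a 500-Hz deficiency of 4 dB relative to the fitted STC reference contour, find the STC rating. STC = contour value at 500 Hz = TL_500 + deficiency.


By ASTM E413, STC = value of the fitted reference contour at 500 Hz.
Contour value at 500 Hz = TL_500 + deficiency = 47 + 4 = 51
STC = 51


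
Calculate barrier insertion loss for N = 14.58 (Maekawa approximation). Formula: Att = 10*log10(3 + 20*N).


3 + 20*N = 3 + 20*14.58 = 294.6
Att = 10*log10(294.6) = 24.692 dB


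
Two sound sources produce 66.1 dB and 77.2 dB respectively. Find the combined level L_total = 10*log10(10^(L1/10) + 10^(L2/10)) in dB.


10^(66.1/10) = 4.0738e+06
10^(77.2/10) = 5.24807e+07
Sum = 4.0738e+06 + 5.24807e+07 = 5.65545e+07
L_total = 10*log10(5.65545e+07) = 77.525 dB


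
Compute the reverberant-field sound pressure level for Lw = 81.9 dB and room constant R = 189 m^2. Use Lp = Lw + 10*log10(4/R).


4/R = 4/189 = 0.021164
Lp = 81.9 + 10*log10(0.021164) = 65.156 dB


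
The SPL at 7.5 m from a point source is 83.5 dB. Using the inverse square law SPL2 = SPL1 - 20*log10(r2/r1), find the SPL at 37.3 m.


r2/r1 = 37.3/7.5 = 4.97333
Correction = 20*log10(4.97333) = 13.9329 dB
SPL2 = 83.5 - 13.9329 = 69.567 dB


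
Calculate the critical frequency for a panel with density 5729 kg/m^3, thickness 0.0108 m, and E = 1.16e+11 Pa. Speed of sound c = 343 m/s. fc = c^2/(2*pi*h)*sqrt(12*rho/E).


12*rho/E = 12*5729/1.16e+11 = 5.92655e-07
sqrt(12*rho/E) = sqrt(5.92655e-07) = 0.000769841
c^2/(2*pi*h) = 343^2/(2*pi*0.0108) = 1.73374e+06
fc = 1.73374e+06 * 0.000769841 = 1334.7 Hz


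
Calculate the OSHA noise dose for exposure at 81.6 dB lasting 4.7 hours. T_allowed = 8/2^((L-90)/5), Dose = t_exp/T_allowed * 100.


T_allowed = 8 / 2^((81.6 - 90)/5) = 25.6342 hr
Dose = 4.7 / 25.6342 * 100 = 18.335 %


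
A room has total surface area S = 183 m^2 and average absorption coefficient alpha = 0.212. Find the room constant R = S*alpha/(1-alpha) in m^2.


R = 183 * 0.212 / (1 - 0.212) = 49.234 m^2


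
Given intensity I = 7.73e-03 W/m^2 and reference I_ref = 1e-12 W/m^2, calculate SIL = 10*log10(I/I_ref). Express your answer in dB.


I / I_ref = 7.73e-03 / 1e-12 = 7.73e+09
SIL = 10 * log10(7.73e+09) = 98.882 dB


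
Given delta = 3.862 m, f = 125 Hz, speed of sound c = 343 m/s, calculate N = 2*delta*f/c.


N = 2*delta*f/c = 2*delta/lambda, where lambda = c/f
lambda = 343 / 125 = 2.744 m
N = 2 * 3.862 / 2.744 = 2.8149


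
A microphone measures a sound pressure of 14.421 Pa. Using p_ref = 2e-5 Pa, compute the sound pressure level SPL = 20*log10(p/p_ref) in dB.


p / p_ref = 14.421 / 2e-5 = 721050
SPL = 20 * log10(721050) = 117.16 dB


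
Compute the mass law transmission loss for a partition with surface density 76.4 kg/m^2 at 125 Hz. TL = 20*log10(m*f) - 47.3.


m * f = 76.4 * 125 = 9550
20*log10(9550) = 79.6001 dB
TL = 79.6001 - 47.3 = 32.3 dB


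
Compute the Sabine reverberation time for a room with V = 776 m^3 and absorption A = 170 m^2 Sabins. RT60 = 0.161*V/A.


RT60 = 0.161 * 776 / 170 = 0.73492 s


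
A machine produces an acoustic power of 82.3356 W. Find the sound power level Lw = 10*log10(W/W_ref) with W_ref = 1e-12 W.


W / W_ref = 82.3356 / 1e-12 = 8.23356e+13
Lw = 10 * log10(8.23356e+13) = 139.16 dB


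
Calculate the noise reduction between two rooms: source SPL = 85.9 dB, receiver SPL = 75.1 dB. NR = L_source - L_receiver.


NR = L_source - L_receiver (difference between source and receiving room levels)
NR = 85.9 - 75.1 = 10.8 dB


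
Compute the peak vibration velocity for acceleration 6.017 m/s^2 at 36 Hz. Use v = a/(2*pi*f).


omega = 2*pi*f = 2*pi*36 = 226.195 rad/s
v = a / omega = 6.017 / 226.195 = 0.026601 m/s


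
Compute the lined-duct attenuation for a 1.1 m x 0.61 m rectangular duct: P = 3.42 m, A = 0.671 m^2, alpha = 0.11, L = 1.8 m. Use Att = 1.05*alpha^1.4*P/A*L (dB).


alpha^1.4 = 0.11^1.4 = 0.0454935
Attenuation rate = 1.05 * alpha^1.4 * P / A
= 1.05 * 0.0454935 * 3.42 / 0.671 = 0.243468 dB/m
Total Att = 0.243468 * 1.8 = 0.43824 dB


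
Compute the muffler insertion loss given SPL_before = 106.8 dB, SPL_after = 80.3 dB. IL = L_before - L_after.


Insertion loss = SPL without muffler - SPL with muffler
IL = 106.8 - 80.3 = 26.5 dB


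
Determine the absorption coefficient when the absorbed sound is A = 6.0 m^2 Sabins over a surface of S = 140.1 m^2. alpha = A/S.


Absorption coefficient = absorbed power / incident power
alpha = A / S = 6.0 / 140.1 = 0.042827


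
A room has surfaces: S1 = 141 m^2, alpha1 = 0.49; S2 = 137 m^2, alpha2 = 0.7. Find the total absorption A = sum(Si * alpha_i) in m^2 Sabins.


141 * 0.49 = 69.09
137 * 0.7 = 95.9
A_total = 69.09 + 95.9 = 164.99 m^2


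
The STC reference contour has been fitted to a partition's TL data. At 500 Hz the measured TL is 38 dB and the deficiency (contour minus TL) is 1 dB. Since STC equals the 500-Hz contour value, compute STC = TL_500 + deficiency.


By ASTM E413, STC = value of the fitted reference contour at 500 Hz.
Contour value at 500 Hz = TL_500 + deficiency = 38 + 1 = 39
STC = 39


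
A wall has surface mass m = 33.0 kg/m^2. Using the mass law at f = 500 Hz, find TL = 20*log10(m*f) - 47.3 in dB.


m * f = 33.0 * 500 = 16500
20*log10(16500) = 84.3497 dB
TL = 84.3497 - 47.3 = 37.05 dB


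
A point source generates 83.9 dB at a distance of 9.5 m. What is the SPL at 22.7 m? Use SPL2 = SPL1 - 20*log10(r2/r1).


r2/r1 = 22.7/9.5 = 2.38947
Correction = 20*log10(2.38947) = 7.56603 dB
SPL2 = 83.9 - 7.56603 = 76.334 dB


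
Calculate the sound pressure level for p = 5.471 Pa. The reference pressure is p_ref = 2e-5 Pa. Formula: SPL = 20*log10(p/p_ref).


p / p_ref = 5.471 / 2e-5 = 273550
SPL = 20 * log10(273550) = 108.74 dB


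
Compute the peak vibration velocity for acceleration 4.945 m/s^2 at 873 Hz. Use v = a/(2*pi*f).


omega = 2*pi*f = 2*pi*873 = 5485.22 rad/s
v = a / omega = 4.945 / 5485.22 = 0.00090151 m/s


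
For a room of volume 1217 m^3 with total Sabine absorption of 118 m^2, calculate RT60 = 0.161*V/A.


RT60 = 0.161 * 1217 / 118 = 1.6605 s


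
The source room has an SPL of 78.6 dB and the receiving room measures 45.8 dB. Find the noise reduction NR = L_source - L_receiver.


NR = L_source - L_receiver (difference between source and receiving room levels)
NR = 78.6 - 45.8 = 32.8 dB


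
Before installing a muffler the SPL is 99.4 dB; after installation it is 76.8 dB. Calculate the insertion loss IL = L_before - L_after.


Insertion loss = SPL without muffler - SPL with muffler
IL = 99.4 - 76.8 = 22.6 dB


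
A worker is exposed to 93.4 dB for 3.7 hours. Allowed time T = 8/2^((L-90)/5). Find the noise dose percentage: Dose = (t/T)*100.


T_allowed = 8 / 2^((93.4 - 90)/5) = 4.99332 hr
Dose = 3.7 / 4.99332 * 100 = 74.099 %


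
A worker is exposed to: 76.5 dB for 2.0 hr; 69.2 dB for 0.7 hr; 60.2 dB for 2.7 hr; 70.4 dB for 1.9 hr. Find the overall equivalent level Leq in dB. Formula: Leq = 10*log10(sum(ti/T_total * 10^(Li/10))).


T_total = 2.0 + 0.7 + 2.7 + 1.9 = 7.3 hr
(2.0/7.3) * 10^(76.5/10) = 1.22379e+07
(0.7/7.3) * 10^(69.2/10) = 797582
(2.7/7.3) * 10^(60.2/10) = 387294
(1.9/7.3) * 10^(70.4/10) = 2.85385e+06
Sum = 1.22379e+07 + 797582 + 387294 + 2.85385e+06 = 1.62766e+07
Leq = 10*log10(1.62766e+07) = 72.116 dB


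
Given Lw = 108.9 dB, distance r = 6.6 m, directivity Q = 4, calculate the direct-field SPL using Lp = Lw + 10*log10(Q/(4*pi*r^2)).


4*pi*r^2 = 4*pi*6.6^2 = 547.391 m^2
Q / (4*pi*r^2) = 4 / 547.391 = 0.00730739
Lp = 108.9 + 10*log10(0.00730739) = 87.538 dB


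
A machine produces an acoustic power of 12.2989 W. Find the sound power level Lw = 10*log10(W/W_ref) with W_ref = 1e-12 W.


W / W_ref = 12.2989 / 1e-12 = 1.22989e+13
Lw = 10 * log10(1.22989e+13) = 130.9 dB


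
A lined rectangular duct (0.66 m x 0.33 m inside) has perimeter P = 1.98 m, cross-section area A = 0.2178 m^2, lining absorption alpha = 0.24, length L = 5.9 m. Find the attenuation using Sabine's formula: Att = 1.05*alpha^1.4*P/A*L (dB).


alpha^1.4 = 0.24^1.4 = 0.135611
Attenuation rate = 1.05 * alpha^1.4 * P / A
= 1.05 * 0.135611 * 1.98 / 0.2178 = 1.29447 dB/m
Total Att = 1.29447 * 5.9 = 7.6374 dB


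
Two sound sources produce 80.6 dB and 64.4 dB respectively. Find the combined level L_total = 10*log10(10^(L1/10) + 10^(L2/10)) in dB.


10^(80.6/10) = 1.14815e+08
10^(64.4/10) = 2.75423e+06
Sum = 1.14815e+08 + 2.75423e+06 = 1.17569e+08
L_total = 10*log10(1.17569e+08) = 80.703 dB


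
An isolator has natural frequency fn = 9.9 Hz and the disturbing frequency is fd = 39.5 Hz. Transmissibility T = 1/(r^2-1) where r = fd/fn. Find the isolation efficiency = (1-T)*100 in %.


r = 39.5 / 9.9 = 3.9899
r^2 - 1 = 3.9899^2 - 1 = 14.9193
T = 1/14.9193 = 0.0670273
Efficiency = (1 - 0.0670273)*100 = 93.297 %


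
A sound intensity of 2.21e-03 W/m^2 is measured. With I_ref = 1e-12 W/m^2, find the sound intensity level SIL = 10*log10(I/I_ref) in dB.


I / I_ref = 2.21e-03 / 1e-12 = 2.21e+09
SIL = 10 * log10(2.21e+09) = 93.444 dB


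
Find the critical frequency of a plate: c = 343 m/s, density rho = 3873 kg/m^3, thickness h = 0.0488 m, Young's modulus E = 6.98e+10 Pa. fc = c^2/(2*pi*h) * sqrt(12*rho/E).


12*rho/E = 12*3873/6.98e+10 = 6.65845e-07
sqrt(12*rho/E) = sqrt(6.65845e-07) = 0.000815993
c^2/(2*pi*h) = 343^2/(2*pi*0.0488) = 383697
fc = 383697 * 0.000815993 = 313.09 Hz


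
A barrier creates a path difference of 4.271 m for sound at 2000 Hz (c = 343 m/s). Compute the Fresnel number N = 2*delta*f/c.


N = 2*delta*f/c = 2*delta/lambda, where lambda = c/f
lambda = 343 / 2000 = 0.1715 m
N = 2 * 4.271 / 0.1715 = 49.808


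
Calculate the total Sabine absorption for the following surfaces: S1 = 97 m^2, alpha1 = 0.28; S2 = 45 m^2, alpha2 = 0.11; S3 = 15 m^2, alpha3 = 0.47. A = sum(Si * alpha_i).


97 * 0.28 = 27.16
45 * 0.11 = 4.95
15 * 0.47 = 7.05
A_total = 27.16 + 4.95 + 7.05 = 39.16 m^2


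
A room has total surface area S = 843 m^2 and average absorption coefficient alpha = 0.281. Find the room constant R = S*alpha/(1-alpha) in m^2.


R = 843 * 0.281 / (1 - 0.281) = 329.46 m^2


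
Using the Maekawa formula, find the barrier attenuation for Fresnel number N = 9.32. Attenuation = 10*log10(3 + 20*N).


3 + 20*N = 3 + 20*9.32 = 189.4
Att = 10*log10(189.4) = 22.774 dB


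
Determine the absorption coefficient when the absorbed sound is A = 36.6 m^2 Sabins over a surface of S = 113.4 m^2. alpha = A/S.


Absorption coefficient = absorbed power / incident power
alpha = A / S = 36.6 / 113.4 = 0.32275


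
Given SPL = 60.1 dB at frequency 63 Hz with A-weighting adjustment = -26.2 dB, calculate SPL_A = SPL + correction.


A-weighting table: 63 Hz -> -26.2 dB correction
SPL_A = SPL + correction = 60.1 + (-26.2) = 33.9 dBA


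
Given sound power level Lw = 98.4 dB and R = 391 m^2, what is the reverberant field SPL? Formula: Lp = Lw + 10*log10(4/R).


4/R = 4/391 = 0.0102302
Lp = 98.4 + 10*log10(0.0102302) = 78.499 dB


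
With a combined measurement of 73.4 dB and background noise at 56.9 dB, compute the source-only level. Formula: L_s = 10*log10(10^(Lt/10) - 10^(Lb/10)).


10^(73.4/10) = 2.18776e+07
10^(56.9/10) = 489779
Difference = 2.18776e+07 - 489779 = 2.13878e+07
L_source = 10*log10(2.13878e+07) = 73.302 dB


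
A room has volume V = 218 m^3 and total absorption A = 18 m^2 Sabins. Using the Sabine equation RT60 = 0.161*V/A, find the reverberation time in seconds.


RT60 = 0.161 * 218 / 18 = 1.9499 s


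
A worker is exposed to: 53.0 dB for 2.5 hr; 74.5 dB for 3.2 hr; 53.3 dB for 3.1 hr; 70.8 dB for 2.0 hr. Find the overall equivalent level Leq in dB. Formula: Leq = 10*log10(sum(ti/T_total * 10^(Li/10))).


T_total = 2.5 + 3.2 + 3.1 + 2.0 = 10.8 hr
(2.5/10.8) * 10^(53.0/10) = 46186.6
(3.2/10.8) * 10^(74.5/10) = 8.35076e+06
(3.1/10.8) * 10^(53.3/10) = 61367.4
(2.0/10.8) * 10^(70.8/10) = 2.22642e+06
Sum = 46186.6 + 8.35076e+06 + 61367.4 + 2.22642e+06 = 1.06847e+07
Leq = 10*log10(1.06847e+07) = 70.288 dB


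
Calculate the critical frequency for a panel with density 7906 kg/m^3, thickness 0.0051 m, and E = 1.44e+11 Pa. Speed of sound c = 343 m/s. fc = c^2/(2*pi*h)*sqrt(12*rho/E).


12*rho/E = 12*7906/1.44e+11 = 6.58833e-07
sqrt(12*rho/E) = sqrt(6.58833e-07) = 0.000811685
c^2/(2*pi*h) = 343^2/(2*pi*0.0051) = 3.67145e+06
fc = 3.67145e+06 * 0.000811685 = 2980.1 Hz


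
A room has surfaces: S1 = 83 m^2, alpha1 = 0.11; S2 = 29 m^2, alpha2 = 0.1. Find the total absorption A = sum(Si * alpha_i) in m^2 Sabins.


83 * 0.11 = 9.13
29 * 0.1 = 2.9
A_total = 9.13 + 2.9 = 12.03 m^2


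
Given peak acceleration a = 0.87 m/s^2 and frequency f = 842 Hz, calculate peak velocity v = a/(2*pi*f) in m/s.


omega = 2*pi*f = 2*pi*842 = 5290.44 rad/s
v = a / omega = 0.87 / 5290.44 = 0.00016445 m/s


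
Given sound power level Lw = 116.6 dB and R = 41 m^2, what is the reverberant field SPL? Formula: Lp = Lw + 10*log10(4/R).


4/R = 4/41 = 0.097561
Lp = 116.6 + 10*log10(0.097561) = 106.49 dB


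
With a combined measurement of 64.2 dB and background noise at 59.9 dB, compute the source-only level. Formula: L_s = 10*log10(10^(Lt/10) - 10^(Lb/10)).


10^(64.2/10) = 2.63027e+06
10^(59.9/10) = 977237
Difference = 2.63027e+06 - 977237 = 1.65303e+06
L_source = 10*log10(1.65303e+06) = 62.183 dB


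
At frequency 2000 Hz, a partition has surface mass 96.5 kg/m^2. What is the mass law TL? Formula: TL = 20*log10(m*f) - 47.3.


m * f = 96.5 * 2000 = 193000
20*log10(193000) = 105.711 dB
TL = 105.711 - 47.3 = 58.411 dB


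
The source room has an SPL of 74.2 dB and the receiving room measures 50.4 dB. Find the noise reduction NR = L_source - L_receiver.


NR = L_source - L_receiver (difference between source and receiving room levels)
NR = 74.2 - 50.4 = 23.8 dB


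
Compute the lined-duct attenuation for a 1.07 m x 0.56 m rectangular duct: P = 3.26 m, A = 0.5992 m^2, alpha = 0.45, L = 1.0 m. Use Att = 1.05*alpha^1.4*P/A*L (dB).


alpha^1.4 = 0.45^1.4 = 0.326962
Attenuation rate = 1.05 * alpha^1.4 * P / A
= 1.05 * 0.326962 * 3.26 / 0.5992 = 1.86781 dB/m
Total Att = 1.86781 * 1.0 = 1.8678 dB


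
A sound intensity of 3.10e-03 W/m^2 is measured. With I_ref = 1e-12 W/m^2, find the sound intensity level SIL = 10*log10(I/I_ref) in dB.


I / I_ref = 3.10e-03 / 1e-12 = 3.1e+09
SIL = 10 * log10(3.1e+09) = 94.914 dB


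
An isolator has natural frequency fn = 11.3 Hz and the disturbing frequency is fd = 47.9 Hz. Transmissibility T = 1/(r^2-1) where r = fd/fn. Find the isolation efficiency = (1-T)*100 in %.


r = 47.9 / 11.3 = 4.23894
r^2 - 1 = 4.23894^2 - 1 = 16.9686
T = 1/16.9686 = 0.0589324
Efficiency = (1 - 0.0589324)*100 = 94.107 %


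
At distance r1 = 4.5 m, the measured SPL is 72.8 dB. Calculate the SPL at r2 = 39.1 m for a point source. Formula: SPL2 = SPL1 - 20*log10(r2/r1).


r2/r1 = 39.1/4.5 = 8.68889
Correction = 20*log10(8.68889) = 18.7793 dB
SPL2 = 72.8 - 18.7793 = 54.021 dB


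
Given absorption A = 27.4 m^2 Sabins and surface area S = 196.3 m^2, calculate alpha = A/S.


Absorption coefficient = absorbed power / incident power
alpha = A / S = 27.4 / 196.3 = 0.13958


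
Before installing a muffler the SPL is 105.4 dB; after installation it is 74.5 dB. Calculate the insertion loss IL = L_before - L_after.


Insertion loss = SPL without muffler - SPL with muffler
IL = 105.4 - 74.5 = 30.9 dB


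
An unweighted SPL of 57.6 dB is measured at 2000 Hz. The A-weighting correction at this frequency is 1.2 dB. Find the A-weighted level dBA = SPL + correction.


A-weighting table: 2000 Hz -> 1.2 dB correction
SPL_A = SPL + correction = 57.6 + (1.2) = 58.8 dBA


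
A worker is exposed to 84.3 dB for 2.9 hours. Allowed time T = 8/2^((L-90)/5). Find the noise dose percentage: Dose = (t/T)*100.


T_allowed = 8 / 2^((84.3 - 90)/5) = 17.6305 hr
Dose = 2.9 / 17.6305 * 100 = 16.449 %


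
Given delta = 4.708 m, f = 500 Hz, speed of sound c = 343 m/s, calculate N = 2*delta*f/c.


N = 2*delta*f/c = 2*delta/lambda, where lambda = c/f
lambda = 343 / 500 = 0.686 m
N = 2 * 4.708 / 0.686 = 13.726


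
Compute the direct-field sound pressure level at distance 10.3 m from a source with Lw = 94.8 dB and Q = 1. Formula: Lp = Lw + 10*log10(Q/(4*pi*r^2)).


4*pi*r^2 = 4*pi*10.3^2 = 1333.17 m^2
Q / (4*pi*r^2) = 1 / 1333.17 = 0.000750092
Lp = 94.8 + 10*log10(0.000750092) = 63.551 dB


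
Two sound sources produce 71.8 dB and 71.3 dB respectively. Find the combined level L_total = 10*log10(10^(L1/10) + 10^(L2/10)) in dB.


10^(71.8/10) = 1.51356e+07
10^(71.3/10) = 1.34896e+07
Sum = 1.51356e+07 + 1.34896e+07 = 2.86252e+07
L_total = 10*log10(2.86252e+07) = 74.567 dB


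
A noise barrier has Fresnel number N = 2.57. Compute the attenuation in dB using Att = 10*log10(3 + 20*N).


3 + 20*N = 3 + 20*2.57 = 54.4
Att = 10*log10(54.4) = 17.356 dB


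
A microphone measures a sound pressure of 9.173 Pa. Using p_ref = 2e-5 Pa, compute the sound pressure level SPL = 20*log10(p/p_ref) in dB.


p / p_ref = 9.173 / 2e-5 = 458650
SPL = 20 * log10(458650) = 113.23 dB


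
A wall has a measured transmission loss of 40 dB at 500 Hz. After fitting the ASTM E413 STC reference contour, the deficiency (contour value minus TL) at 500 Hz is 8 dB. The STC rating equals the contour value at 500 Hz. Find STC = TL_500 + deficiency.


By ASTM E413, STC = value of the fitted reference contour at 500 Hz.
Contour value at 500 Hz = TL_500 + deficiency = 40 + 8 = 48
STC = 48


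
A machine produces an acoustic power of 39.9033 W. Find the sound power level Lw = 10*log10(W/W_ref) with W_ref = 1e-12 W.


W / W_ref = 39.9033 / 1e-12 = 3.99033e+13
Lw = 10 * log10(3.99033e+13) = 136.01 dB


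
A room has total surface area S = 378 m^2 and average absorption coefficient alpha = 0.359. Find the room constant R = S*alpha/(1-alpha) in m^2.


R = 378 * 0.359 / (1 - 0.359) = 211.7 m^2


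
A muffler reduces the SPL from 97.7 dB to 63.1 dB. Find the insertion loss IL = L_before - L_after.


Insertion loss = SPL without muffler - SPL with muffler
IL = 97.7 - 63.1 = 34.6 dB


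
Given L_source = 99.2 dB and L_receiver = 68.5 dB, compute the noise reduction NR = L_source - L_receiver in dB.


NR = L_source - L_receiver (difference between source and receiving room levels)
NR = 99.2 - 68.5 = 30.7 dB


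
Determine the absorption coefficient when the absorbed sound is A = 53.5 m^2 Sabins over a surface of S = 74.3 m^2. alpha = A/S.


Absorption coefficient = absorbed power / incident power
alpha = A / S = 53.5 / 74.3 = 0.72005


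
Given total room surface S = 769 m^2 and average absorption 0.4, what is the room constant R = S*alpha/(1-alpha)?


R = 769 * 0.4 / (1 - 0.4) = 512.67 m^2


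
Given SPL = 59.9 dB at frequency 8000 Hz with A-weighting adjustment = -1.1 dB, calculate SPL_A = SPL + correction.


A-weighting table: 8000 Hz -> -1.1 dB correction
SPL_A = SPL + correction = 59.9 + (-1.1) = 58.8 dBA


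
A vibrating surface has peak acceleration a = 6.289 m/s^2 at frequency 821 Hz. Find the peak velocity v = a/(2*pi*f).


omega = 2*pi*f = 2*pi*821 = 5158.5 rad/s
v = a / omega = 6.289 / 5158.5 = 0.0012192 m/s


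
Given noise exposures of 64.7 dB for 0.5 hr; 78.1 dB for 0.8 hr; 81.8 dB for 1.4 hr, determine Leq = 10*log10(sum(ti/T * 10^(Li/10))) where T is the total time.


T_total = 0.5 + 0.8 + 1.4 = 2.7 hr
(0.5/2.7) * 10^(64.7/10) = 546520
(0.8/2.7) * 10^(78.1/10) = 1.91305e+07
(1.4/2.7) * 10^(81.8/10) = 7.8481e+07
Sum = 546520 + 1.91305e+07 + 7.8481e+07 = 9.8158e+07
Leq = 10*log10(9.8158e+07) = 79.919 dB


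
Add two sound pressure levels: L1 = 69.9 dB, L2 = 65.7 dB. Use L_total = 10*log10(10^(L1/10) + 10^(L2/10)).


10^(69.9/10) = 9.77237e+06
10^(65.7/10) = 3.71535e+06
Sum = 9.77237e+06 + 3.71535e+06 = 1.34877e+07
L_total = 10*log10(1.34877e+07) = 71.299 dB


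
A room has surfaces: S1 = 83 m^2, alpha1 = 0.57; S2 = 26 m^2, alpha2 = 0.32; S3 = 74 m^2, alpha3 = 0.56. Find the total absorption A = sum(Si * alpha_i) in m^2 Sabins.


83 * 0.57 = 47.31
26 * 0.32 = 8.32
74 * 0.56 = 41.44
A_total = 47.31 + 8.32 + 41.44 = 97.07 m^2


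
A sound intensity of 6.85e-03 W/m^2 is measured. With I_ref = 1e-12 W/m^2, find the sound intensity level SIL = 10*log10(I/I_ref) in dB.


I / I_ref = 6.85e-03 / 1e-12 = 6.85e+09
SIL = 10 * log10(6.85e+09) = 98.357 dB


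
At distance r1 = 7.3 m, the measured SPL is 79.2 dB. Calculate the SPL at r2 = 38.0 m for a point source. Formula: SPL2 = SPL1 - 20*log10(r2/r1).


r2/r1 = 38.0/7.3 = 5.20548
Correction = 20*log10(5.20548) = 14.3292 dB
SPL2 = 79.2 - 14.3292 = 64.871 dB


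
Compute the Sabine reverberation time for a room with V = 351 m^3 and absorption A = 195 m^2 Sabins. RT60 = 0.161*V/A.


RT60 = 0.161 * 351 / 195 = 0.2898 s


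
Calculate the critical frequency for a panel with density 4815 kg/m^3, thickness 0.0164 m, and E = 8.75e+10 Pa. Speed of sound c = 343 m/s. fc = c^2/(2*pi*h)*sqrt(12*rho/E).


12*rho/E = 12*4815/8.75e+10 = 6.60343e-07
sqrt(12*rho/E) = sqrt(6.60343e-07) = 0.000812615
c^2/(2*pi*h) = 343^2/(2*pi*0.0164) = 1.14173e+06
fc = 1.14173e+06 * 0.000812615 = 927.79 Hz


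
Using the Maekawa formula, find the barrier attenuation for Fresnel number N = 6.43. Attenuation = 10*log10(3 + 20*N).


3 + 20*N = 3 + 20*6.43 = 131.6
Att = 10*log10(131.6) = 21.193 dB


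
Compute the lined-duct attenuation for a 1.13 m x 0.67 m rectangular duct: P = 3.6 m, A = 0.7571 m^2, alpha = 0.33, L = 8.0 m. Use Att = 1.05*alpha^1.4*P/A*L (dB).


alpha^1.4 = 0.33^1.4 = 0.211797
Attenuation rate = 1.05 * alpha^1.4 * P / A
= 1.05 * 0.211797 * 3.6 / 0.7571 = 1.05745 dB/m
Total Att = 1.05745 * 8.0 = 8.4596 dB


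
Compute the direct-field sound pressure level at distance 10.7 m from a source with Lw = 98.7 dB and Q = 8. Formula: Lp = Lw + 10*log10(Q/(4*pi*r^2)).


4*pi*r^2 = 4*pi*10.7^2 = 1438.72 m^2
Q / (4*pi*r^2) = 8 / 1438.72 = 0.0055605
Lp = 98.7 + 10*log10(0.0055605) = 76.151 dB


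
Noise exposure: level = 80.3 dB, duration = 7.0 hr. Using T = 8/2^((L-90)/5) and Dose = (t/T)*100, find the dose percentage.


T_allowed = 8 / 2^((80.3 - 90)/5) = 30.6965 hr
Dose = 7.0 / 30.6965 * 100 = 22.804 %


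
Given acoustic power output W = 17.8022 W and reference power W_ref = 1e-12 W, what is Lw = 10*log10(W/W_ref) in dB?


W / W_ref = 17.8022 / 1e-12 = 1.78022e+13
Lw = 10 * log10(1.78022e+13) = 132.5 dB


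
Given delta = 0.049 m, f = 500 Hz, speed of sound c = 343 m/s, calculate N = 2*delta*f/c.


N = 2*delta*f/c = 2*delta/lambda, where lambda = c/f
lambda = 343 / 500 = 0.686 m
N = 2 * 0.049 / 0.686 = 0.14286


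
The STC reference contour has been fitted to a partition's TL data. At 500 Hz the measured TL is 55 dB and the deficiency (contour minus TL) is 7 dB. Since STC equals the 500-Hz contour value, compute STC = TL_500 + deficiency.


By ASTM E413, STC = value of the fitted reference contour at 500 Hz.
Contour value at 500 Hz = TL_500 + deficiency = 55 + 7 = 62
STC = 62


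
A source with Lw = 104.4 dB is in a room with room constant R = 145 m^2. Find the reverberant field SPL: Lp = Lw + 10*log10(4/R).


4/R = 4/145 = 0.0275862
Lp = 104.4 + 10*log10(0.0275862) = 88.807 dB


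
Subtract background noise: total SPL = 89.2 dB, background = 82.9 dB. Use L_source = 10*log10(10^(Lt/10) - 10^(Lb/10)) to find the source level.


10^(89.2/10) = 8.31764e+08
10^(82.9/10) = 1.94984e+08
Difference = 8.31764e+08 - 1.94984e+08 = 6.3678e+08
L_source = 10*log10(6.3678e+08) = 88.04 dB


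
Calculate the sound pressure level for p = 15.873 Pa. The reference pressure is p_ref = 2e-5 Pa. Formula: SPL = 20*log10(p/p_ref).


p / p_ref = 15.873 / 2e-5 = 793650
SPL = 20 * log10(793650) = 117.99 dB


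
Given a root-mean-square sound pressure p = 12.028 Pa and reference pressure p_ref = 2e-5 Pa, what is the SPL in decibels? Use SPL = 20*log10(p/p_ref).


p / p_ref = 12.028 / 2e-5 = 601400
SPL = 20 * log10(601400) = 115.58 dB


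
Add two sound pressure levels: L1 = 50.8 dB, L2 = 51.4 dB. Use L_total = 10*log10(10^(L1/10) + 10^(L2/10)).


10^(50.8/10) = 120226
10^(51.4/10) = 138038
Sum = 120226 + 138038 = 258264
L_total = 10*log10(258264) = 54.121 dB


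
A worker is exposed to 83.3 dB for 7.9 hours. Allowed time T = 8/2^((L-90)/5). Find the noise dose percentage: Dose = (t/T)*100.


T_allowed = 8 / 2^((83.3 - 90)/5) = 20.2521 hr
Dose = 7.9 / 20.2521 * 100 = 39.008 %


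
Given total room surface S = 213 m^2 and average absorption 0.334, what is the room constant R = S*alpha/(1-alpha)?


R = 213 * 0.334 / (1 - 0.334) = 106.82 m^2


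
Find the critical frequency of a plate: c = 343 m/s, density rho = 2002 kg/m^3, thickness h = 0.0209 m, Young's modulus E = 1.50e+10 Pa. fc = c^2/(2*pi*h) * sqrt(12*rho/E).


12*rho/E = 12*2002/1.50e+10 = 1.6016e-06
sqrt(12*rho/E) = sqrt(1.6016e-06) = 0.00126554
c^2/(2*pi*h) = 343^2/(2*pi*0.0209) = 895905
fc = 895905 * 0.00126554 = 1133.8 Hz


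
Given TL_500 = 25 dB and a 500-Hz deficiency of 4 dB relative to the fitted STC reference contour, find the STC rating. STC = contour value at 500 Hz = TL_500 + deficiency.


By ASTM E413, STC = value of the fitted reference contour at 500 Hz.
Contour value at 500 Hz = TL_500 + deficiency = 25 + 4 = 29
STC = 29


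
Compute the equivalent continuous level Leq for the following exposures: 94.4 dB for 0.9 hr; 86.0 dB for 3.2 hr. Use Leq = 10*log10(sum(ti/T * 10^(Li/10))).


T_total = 0.9 + 3.2 = 4.1 hr
(0.9/4.1) * 10^(94.4/10) = 6.04587e+08
(3.2/4.1) * 10^(86.0/10) = 3.10718e+08
Sum = 6.04587e+08 + 3.10718e+08 = 9.15305e+08
Leq = 10*log10(9.15305e+08) = 89.616 dB


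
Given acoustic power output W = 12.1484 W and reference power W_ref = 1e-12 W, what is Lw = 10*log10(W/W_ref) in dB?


W / W_ref = 12.1484 / 1e-12 = 1.21484e+13
Lw = 10 * log10(1.21484e+13) = 130.85 dB


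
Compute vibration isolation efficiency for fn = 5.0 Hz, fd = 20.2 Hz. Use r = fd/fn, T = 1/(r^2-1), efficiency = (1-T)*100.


r = 20.2 / 5.0 = 4.04
r^2 - 1 = 4.04^2 - 1 = 15.3216
T = 1/15.3216 = 0.0652673
Efficiency = (1 - 0.0652673)*100 = 93.473 %


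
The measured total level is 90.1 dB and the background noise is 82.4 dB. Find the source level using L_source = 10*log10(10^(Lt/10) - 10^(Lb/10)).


10^(90.1/10) = 1.02329e+09
10^(82.4/10) = 1.7378e+08
Difference = 1.02329e+09 - 1.7378e+08 = 8.4951e+08
L_source = 10*log10(8.4951e+08) = 89.292 dB


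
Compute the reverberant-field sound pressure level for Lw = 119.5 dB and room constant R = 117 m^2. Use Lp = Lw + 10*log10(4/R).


4/R = 4/117 = 0.034188
Lp = 119.5 + 10*log10(0.034188) = 104.84 dB


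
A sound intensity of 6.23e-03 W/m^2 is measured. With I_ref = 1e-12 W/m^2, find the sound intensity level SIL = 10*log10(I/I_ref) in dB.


I / I_ref = 6.23e-03 / 1e-12 = 6.23e+09
SIL = 10 * log10(6.23e+09) = 97.945 dB
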